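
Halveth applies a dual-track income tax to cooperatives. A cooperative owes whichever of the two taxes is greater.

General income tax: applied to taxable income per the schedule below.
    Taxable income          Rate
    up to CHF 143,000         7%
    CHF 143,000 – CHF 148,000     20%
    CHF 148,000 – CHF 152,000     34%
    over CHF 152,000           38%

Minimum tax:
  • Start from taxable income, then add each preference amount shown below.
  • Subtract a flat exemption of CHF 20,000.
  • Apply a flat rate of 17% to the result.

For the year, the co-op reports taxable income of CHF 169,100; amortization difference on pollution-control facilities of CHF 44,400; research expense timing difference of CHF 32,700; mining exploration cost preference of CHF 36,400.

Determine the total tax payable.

Minimum tax:
  Adjusted income: CHF 169,100 + CHF 44,400 + CHF 32,700 + CHF 36,400 = CHF 282,600
  Less exemption CHF 20,000 → base CHF 262,600
  CHF 262,600 × 17% = CHF 44,642

General income tax:
  CHF 143,000 × 7% = CHF 10,010
  CHF 5,000 × 20% = CHF 1,000
  CHF 4,000 × 34% = CHF 1,360
  CHF 17,100 × 38% = CHF 6,498
  → CHF 18,868

CHF 44,642 > CHF 18,868, so the minimum tax is the binding amount.

CHF 44,642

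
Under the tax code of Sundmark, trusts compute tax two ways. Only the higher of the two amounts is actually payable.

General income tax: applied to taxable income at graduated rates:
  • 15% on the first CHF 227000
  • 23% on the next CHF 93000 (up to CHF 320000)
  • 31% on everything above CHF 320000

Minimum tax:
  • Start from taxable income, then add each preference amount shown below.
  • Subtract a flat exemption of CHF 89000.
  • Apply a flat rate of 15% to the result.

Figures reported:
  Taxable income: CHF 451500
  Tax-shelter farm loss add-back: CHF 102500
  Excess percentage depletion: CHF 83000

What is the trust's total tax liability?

General income tax:
  CHF 227000 × 15% = CHF 34050
  CHF 93000 × 23% = CHF 21390
  CHF 131500 × 31% = CHF 40765
  → CHF 96205

Minimum tax:
  Adjusted income: CHF 451500 + CHF 102500 + CHF 83000 = CHF 637000
  Less exemption CHF 89000 → base CHF 548000
  CHF 548000 × 15% = CHF 82200

CHF 96205 > CHF 82200, so the general income tax governs.

CHF 96205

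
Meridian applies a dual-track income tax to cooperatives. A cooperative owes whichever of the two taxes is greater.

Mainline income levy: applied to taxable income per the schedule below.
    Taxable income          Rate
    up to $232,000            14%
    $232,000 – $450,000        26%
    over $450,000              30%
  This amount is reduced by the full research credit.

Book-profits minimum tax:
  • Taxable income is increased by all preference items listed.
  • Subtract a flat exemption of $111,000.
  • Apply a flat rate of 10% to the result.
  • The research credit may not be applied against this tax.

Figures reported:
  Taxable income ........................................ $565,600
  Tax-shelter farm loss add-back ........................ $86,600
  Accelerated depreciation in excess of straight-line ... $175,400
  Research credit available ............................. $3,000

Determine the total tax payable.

Book-profits minimum tax:
  Adjusted income: $565,600 + $86,600 + $175,400 = $827,600
  Less exemption $111,000 → base $716,600
  $716,600 × 10% = $71,660

Mainline income levy:
  $232,000 × 14% = $32,480
  $218,000 × 26% = $56,680
  $115,600 × 30% = $34,680
  → $123,840
  Less research credit $3,000 → $120,840

$120,840 > $71,660, so the mainline income levy governs.

$120,840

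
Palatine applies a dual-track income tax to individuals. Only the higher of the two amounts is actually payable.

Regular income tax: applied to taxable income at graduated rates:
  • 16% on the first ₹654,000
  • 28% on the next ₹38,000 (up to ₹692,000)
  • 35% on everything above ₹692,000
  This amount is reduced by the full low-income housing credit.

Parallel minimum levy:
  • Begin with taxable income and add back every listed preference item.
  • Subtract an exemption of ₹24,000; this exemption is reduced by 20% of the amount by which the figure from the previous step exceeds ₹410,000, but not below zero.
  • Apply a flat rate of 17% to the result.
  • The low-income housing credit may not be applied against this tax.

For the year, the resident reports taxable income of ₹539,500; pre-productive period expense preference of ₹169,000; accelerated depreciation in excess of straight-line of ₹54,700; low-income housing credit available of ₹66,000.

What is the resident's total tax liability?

Regular income tax:
  ₹539,500 × 16% = ₹86,320
  Less low-income housing credit ₹66,000 → ₹20,320

Parallel minimum levy:
  Adjusted income: ₹539,500 + ₹169,000 + ₹54,700 = ₹763,200
  Exemption: 20% × (₹763,200 − ₹410,000) = ₹70,640 ≥ ₹24,000, so the exemption is fully phased out
  Base: ₹763,200 − ₹0 = ₹763,200
  ₹763,200 × 17% = ₹129,744

₹129,744 > ₹20,320, so the parallel minimum levy is the binding amount.

₹129,744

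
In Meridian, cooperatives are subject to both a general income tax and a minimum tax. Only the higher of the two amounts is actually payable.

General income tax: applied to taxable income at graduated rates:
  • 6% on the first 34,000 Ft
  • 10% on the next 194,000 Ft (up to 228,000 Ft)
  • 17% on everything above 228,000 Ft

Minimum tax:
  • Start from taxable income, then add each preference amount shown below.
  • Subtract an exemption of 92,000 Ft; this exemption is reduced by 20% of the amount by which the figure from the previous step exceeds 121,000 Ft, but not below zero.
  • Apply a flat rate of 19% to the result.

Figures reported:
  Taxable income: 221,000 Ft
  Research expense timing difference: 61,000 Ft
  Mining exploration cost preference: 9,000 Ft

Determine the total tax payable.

Minimum tax:
  Adjusted income: 221,000 Ft + 61,000 Ft + 9,000 Ft = 291,000 Ft
  Exemption: 92,000 Ft − 20% × (291,000 Ft − 121,000 Ft) = 92,000 Ft − 34,000 Ft = 58,000 Ft
  Base: 291,000 Ft − 58,000 Ft = 233,000 Ft
  233,000 Ft × 19% = 44,270 Ft

General income tax:
  34,000 Ft × 6% = 2,040 Ft
  187,000 Ft × 10% = 18,700 Ft
  → 20,740 Ft

44,270 Ft > 20,740 Ft, so the minimum tax is the binding amount.

44,270 Ft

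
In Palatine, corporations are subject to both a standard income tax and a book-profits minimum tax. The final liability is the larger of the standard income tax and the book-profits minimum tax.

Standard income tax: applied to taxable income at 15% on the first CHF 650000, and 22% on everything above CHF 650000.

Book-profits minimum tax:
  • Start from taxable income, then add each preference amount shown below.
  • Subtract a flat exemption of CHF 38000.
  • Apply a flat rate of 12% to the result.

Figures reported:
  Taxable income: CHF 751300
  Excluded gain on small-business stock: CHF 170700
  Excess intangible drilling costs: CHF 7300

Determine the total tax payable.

CHF 119786

Book-profits minimum tax:
  Adjusted income: CHF 751300 + CHF 170700 + CHF 7300 = CHF 929300
  Less exemption CHF 38000 → base CHF 891300
  CHF 891300 × 12% = CHF 106956

Standard income tax:
  CHF 650000 × 15% = CHF 97500
  CHF 101300 × 22% = CHF 22286
  → CHF 119786

CHF 119786 > CHF 106956, so the standard income tax governs.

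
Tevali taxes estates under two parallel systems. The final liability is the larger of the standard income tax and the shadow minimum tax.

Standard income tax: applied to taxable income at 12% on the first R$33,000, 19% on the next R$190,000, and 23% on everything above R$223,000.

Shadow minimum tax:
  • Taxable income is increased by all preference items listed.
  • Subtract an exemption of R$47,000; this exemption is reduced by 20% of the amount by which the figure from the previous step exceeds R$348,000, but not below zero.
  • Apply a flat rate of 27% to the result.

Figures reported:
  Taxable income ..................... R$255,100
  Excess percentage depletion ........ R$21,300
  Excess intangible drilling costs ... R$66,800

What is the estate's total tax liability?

Standard income tax:
  R$33,000 × 12% = R$3,960
  R$190,000 × 19% = R$36,100
  R$32,100 × 23% = R$7,383
  → R$47,443

Shadow minimum tax:
  Adjusted income: R$255,100 + R$21,300 + R$66,800 = R$343,200
  Exemption: R$343,200 ≤ R$348,000, so full R$47,000 applies
  Base: R$343,200 − R$47,000 = R$296,200
  R$296,200 × 27% = R$79,974

R$79,974 > R$47,443, so the shadow minimum tax is the binding amount.

R$79,974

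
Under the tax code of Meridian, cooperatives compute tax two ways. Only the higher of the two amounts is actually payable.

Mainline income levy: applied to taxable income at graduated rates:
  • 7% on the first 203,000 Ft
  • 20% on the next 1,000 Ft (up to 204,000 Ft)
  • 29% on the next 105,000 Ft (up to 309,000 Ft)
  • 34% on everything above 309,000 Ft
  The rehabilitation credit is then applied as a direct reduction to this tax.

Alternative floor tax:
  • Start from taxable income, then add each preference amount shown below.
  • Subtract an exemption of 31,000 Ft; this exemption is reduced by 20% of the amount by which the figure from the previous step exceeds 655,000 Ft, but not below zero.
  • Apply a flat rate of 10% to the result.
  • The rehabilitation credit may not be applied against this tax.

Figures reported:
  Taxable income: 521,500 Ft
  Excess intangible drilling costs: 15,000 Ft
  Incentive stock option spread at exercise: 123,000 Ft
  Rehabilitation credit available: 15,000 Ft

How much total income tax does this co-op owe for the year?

102,110 Ft

Mainline income levy:
  203,000 Ft × 7% = 14,210 Ft
  1,000 Ft × 20% = 200 Ft
  105,000 Ft × 29% = 30,450 Ft
  212,500 Ft × 34% = 72,250 Ft
  → 117,110 Ft
  Less rehabilitation credit 15,000 Ft → 102,110 Ft

Alternative floor tax:
  Adjusted income: 521,500 Ft + 15,000 Ft + 123,000 Ft = 659,500 Ft
  Exemption: 31,000 Ft − 20% × (659,500 Ft − 655,000 Ft) = 31,000 Ft − 900 Ft = 30,100 Ft
  Base: 659,500 Ft − 30,100 Ft = 629,400 Ft
  629,400 Ft × 10% = 62,940 Ft

102,110 Ft > 62,940 Ft, so the mainline income levy governs.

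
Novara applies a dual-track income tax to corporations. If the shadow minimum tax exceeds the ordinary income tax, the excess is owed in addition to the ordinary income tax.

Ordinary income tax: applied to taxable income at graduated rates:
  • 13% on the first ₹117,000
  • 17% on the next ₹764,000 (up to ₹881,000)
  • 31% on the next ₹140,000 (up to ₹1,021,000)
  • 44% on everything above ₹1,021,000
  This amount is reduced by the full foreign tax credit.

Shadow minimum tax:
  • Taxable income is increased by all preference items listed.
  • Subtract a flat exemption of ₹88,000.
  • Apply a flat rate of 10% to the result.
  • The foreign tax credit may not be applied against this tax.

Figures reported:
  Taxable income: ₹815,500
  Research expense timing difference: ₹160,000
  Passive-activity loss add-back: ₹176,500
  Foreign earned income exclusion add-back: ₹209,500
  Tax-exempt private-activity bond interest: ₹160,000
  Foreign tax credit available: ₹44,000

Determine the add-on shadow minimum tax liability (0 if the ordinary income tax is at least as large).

Shadow minimum tax:
  Adjusted income: ₹815,500 + ₹160,000 + ₹176,500 + ₹209,500 + ₹160,000 = ₹1,521,500
  Less exemption ₹88,000 → base ₹1,433,500
  ₹1,433,500 × 10% = ₹143,350

Ordinary income tax:
  ₹117,000 × 13% = ₹15,210
  ₹698,500 × 17% = ₹118,745
  → ₹133,955
  Less foreign tax credit ₹44,000 → ₹89,955

Excess of shadow minimum tax over ordinary income tax: ₹143,350 − ₹89,955 = ₹53,395.

₹53,395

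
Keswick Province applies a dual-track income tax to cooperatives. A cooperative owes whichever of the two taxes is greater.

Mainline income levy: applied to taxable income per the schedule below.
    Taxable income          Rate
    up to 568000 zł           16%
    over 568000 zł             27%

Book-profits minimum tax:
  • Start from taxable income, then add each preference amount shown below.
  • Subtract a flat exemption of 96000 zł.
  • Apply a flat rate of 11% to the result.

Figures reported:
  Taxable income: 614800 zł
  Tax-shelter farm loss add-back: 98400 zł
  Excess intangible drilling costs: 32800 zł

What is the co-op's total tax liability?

103516 zł

Book-profits minimum tax:
  Adjusted income: 614800 zł + 98400 zł + 32800 zł = 746000 zł
  Less exemption 96000 zł → base 650000 zł
  650000 zł × 11% = 71500 zł

Mainline income levy:
  568000 zł × 16% = 90880 zł
  46800 zł × 27% = 12636 zł
  → 103516 zł

103516 zł > 71500 zł, so the mainline income levy governs.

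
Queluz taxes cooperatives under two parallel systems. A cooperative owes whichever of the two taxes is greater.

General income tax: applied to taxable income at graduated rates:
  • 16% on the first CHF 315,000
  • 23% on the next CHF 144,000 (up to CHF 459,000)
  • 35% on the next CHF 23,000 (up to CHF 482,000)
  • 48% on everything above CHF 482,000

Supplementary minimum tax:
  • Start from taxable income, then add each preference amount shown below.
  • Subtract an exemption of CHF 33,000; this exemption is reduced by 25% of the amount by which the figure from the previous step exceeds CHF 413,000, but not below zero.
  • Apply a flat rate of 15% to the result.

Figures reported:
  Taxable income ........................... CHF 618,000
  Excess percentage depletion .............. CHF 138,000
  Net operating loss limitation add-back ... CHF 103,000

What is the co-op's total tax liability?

Supplementary minimum tax:
  Adjusted income: CHF 618,000 + CHF 138,000 + CHF 103,000 = CHF 859,000
  Exemption: 25% × (CHF 859,000 − CHF 413,000) = CHF 111,500 ≥ CHF 33,000, so the exemption is fully phased out
  Base: CHF 859,000 − CHF 0 = CHF 859,000
  CHF 859,000 × 15% = CHF 128,850

General income tax:
  CHF 315,000 × 16% = CHF 50,400
  CHF 144,000 × 23% = CHF 33,120
  CHF 23,000 × 35% = CHF 8,050
  CHF 136,000 × 48% = CHF 65,280
  → CHF 156,850

CHF 156,850 > CHF 128,850, so the general income tax governs.

CHF 156,850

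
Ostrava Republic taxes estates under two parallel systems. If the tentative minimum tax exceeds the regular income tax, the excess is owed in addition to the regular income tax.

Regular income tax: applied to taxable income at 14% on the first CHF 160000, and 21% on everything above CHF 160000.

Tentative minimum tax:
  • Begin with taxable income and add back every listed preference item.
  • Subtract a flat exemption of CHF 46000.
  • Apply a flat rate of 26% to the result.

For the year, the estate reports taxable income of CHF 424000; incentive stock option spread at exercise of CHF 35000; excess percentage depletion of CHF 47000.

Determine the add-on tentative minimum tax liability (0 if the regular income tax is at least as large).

Regular income tax:
  CHF 160000 × 14% = CHF 22400
  CHF 264000 × 21% = CHF 55440
  → CHF 77840

Tentative minimum tax:
  Adjusted income: CHF 424000 + CHF 35000 + CHF 47000 = CHF 506000
  Less exemption CHF 46000 → base CHF 460000
  CHF 460000 × 26% = CHF 119600

Excess of tentative minimum tax over regular income tax: CHF 119600 − CHF 77840 = CHF 41760.

CHF 41760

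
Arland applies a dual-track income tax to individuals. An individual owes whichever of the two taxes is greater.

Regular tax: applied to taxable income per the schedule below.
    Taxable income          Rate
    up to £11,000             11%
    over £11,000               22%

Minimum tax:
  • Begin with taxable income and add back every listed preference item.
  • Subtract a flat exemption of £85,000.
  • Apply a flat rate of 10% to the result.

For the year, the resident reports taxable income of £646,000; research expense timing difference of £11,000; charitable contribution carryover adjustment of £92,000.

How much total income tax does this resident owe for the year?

Minimum tax:
  Adjusted income: £646,000 + £11,000 + £92,000 = £749,000
  Less exemption £85,000 → base £664,000
  £664,000 × 10% = £66,400

Regular tax:
  £11,000 × 11% = £1,210
  £635,000 × 22% = £139,700
  → £140,910

£140,910 > £66,400, so the regular tax governs.

£140,910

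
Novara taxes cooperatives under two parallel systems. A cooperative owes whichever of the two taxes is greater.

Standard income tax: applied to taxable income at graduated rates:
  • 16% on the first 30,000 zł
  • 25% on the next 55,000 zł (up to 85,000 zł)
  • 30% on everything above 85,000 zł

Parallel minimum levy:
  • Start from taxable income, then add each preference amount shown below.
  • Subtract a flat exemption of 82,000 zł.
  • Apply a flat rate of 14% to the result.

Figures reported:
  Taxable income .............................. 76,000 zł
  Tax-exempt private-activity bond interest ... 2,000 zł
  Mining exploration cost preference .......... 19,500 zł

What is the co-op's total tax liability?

Parallel minimum levy:
  Adjusted income: 76,000 zł + 2,000 zł + 19,500 zł = 97,500 zł
  Less exemption 82,000 zł → base 15,500 zł
  15,500 zł × 14% = 2,170 zł

Standard income tax:
  30,000 zł × 16% = 4,800 zł
  46,000 zł × 25% = 11,500 zł
  → 16,300 zł

16,300 zł > 2,170 zł, so the standard income tax governs.

16,300 zł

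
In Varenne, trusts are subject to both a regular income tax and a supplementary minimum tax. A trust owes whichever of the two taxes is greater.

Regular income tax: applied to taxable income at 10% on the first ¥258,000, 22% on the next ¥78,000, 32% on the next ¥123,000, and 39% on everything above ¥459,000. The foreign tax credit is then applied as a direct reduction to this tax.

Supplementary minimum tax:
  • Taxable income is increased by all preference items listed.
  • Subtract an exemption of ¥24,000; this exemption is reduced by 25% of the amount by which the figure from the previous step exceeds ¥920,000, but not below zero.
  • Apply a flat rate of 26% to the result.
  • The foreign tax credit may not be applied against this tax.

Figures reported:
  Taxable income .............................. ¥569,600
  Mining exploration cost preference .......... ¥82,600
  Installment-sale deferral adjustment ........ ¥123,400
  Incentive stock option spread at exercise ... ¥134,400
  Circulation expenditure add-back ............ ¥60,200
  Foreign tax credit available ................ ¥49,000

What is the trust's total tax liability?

¥249,275

Regular income tax:
  ¥258,000 × 10% = ¥25,800
  ¥78,000 × 22% = ¥17,160
  ¥123,000 × 32% = ¥39,360
  ¥110,600 × 39% = ¥43,134
  → ¥125,454
  Less foreign tax credit ¥49,000 → ¥76,454

Supplementary minimum tax:
  Adjusted income: ¥569,600 + ¥82,600 + ¥123,400 + ¥134,400 + ¥60,200 = ¥970,200
  Exemption: ¥24,000 − 25% × (¥970,200 − ¥920,000) = ¥24,000 − ¥12,550 = ¥11,450
  Base: ¥970,200 − ¥11,450 = ¥958,750
  ¥958,750 × 26% = ¥249,275

¥249,275 > ¥76,454, so the supplementary minimum tax is the binding amount.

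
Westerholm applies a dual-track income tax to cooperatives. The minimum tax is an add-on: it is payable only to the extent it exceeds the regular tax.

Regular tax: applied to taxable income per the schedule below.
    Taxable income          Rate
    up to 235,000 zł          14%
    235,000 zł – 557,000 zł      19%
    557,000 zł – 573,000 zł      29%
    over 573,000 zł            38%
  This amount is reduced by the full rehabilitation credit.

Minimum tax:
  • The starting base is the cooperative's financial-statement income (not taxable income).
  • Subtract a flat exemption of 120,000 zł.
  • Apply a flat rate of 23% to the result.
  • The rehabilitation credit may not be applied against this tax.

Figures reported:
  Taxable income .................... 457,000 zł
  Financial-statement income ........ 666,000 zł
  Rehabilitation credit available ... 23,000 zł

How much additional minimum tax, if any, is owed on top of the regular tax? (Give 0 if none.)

Minimum tax:
  Base (financial-statement income): 666,000 zł
  Less exemption 120,000 zł → base 546,000 zł
  546,000 zł × 23% = 125,580 zł

Regular tax:
  235,000 zł × 14% = 32,900 zł
  222,000 zł × 19% = 42,180 zł
  → 75,080 zł
  Less rehabilitation credit 23,000 zł → 52,080 zł

Excess of minimum tax over regular tax: 125,580 zł − 52,080 zł = 73,500 zł.

73,500 zł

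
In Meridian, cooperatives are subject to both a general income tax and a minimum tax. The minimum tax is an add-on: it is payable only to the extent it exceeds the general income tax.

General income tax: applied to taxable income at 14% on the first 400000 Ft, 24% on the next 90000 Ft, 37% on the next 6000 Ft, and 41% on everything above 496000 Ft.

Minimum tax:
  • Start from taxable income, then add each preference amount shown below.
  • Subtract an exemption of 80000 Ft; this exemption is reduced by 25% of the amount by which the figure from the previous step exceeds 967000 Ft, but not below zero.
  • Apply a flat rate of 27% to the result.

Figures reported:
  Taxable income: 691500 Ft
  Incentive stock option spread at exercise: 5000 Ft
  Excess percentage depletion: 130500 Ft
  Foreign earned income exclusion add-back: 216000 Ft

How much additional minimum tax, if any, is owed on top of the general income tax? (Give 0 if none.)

General income tax:
  400000 Ft × 14% = 56000 Ft
  90000 Ft × 24% = 21600 Ft
  6000 Ft × 37% = 2220 Ft
  195500 Ft × 41% = 80155 Ft
  → 159975 Ft

Minimum tax:
  Adjusted income: 691500 Ft + 5000 Ft + 130500 Ft + 216000 Ft = 1043000 Ft
  Exemption: 80000 Ft − 25% × (1043000 Ft − 967000 Ft) = 80000 Ft − 19000 Ft = 61000 Ft
  Base: 1043000 Ft − 61000 Ft = 982000 Ft
  982000 Ft × 27% = 265140 Ft

Excess of minimum tax over general income tax: 265140 Ft − 159975 Ft = 105165 Ft.

105165 Ft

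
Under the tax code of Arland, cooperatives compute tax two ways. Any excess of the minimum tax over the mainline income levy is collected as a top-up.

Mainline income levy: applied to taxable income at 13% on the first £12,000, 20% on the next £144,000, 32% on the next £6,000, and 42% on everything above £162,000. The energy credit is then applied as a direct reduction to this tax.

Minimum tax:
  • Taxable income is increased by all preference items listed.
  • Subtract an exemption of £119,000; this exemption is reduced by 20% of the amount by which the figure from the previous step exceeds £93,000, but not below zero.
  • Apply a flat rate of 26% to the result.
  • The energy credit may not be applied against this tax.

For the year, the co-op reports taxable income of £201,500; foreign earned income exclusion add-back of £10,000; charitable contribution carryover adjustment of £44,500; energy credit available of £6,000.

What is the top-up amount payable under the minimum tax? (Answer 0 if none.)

Minimum tax:
  Adjusted income: £201,500 + £10,000 + £44,500 = £256,000
  Exemption: £119,000 − 20% × (£256,000 − £93,000) = £119,000 − £32,600 = £86,400
  Base: £256,000 − £86,400 = £169,600
  £169,600 × 26% = £44,096

Mainline income levy:
  £12,000 × 13% = £1,560
  £144,000 × 20% = £28,800
  £6,000 × 32% = £1,920
  £39,500 × 42% = £16,590
  → £48,870
  Less energy credit £6,000 → £42,870

Excess of minimum tax over mainline income levy: £44,096 − £42,870 = £1,226.

£1,226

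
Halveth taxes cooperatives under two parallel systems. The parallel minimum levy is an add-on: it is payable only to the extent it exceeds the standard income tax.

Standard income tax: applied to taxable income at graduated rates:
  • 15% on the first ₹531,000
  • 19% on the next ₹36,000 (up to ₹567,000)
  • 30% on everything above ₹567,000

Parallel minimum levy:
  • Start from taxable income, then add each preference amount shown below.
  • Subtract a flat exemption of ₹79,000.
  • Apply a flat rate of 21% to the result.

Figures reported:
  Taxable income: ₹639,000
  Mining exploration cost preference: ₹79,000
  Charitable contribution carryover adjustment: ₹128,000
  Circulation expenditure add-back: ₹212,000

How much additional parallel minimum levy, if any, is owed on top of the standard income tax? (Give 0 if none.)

₹97,500

Parallel minimum levy:
  Adjusted income: ₹639,000 + ₹79,000 + ₹128,000 + ₹212,000 = ₹1,058,000
  Less exemption ₹79,000 → base ₹979,000
  ₹979,000 × 21% = ₹205,590

Standard income tax:
  ₹531,000 × 15% = ₹79,650
  ₹36,000 × 19% = ₹6,840
  ₹72,000 × 30% = ₹21,600
  → ₹108,090

Excess of parallel minimum levy over standard income tax: ₹205,590 − ₹108,090 = ₹97,500.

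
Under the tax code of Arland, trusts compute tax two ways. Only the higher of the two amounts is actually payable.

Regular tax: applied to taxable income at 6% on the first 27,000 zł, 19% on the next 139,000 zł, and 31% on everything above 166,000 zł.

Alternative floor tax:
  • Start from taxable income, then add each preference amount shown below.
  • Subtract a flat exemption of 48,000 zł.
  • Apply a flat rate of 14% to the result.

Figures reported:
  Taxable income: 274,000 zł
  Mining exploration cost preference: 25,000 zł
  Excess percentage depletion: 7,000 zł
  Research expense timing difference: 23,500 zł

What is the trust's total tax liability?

61,510 zł

Alternative floor tax:
  Adjusted income: 274,000 zł + 25,000 zł + 7,000 zł + 23,500 zł = 329,500 zł
  Less exemption 48,000 zł → base 281,500 zł
  281,500 zł × 14% = 39,410 zł

Regular tax:
  27,000 zł × 6% = 1,620 zł
  139,000 zł × 19% = 26,410 zł
  108,000 zł × 31% = 33,480 zł
  → 61,510 zł

61,510 zł > 39,410 zł, so the regular tax governs.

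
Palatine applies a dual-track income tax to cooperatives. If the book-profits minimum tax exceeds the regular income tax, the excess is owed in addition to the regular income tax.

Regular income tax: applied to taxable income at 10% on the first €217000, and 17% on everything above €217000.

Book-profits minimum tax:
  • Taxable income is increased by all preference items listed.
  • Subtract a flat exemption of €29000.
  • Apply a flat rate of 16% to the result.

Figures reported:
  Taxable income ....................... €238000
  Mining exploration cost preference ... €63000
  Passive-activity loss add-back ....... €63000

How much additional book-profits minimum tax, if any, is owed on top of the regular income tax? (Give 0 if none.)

€28330

Regular income tax:
  €217000 × 10% = €21700
  €21000 × 17% = €3570
  → €25270

Book-profits minimum tax:
  Adjusted income: €238000 + €63000 + €63000 = €364000
  Less exemption €29000 → base €335000
  €335000 × 16% = €53600

Excess of book-profits minimum tax over regular income tax: €53600 − €25270 = €28330.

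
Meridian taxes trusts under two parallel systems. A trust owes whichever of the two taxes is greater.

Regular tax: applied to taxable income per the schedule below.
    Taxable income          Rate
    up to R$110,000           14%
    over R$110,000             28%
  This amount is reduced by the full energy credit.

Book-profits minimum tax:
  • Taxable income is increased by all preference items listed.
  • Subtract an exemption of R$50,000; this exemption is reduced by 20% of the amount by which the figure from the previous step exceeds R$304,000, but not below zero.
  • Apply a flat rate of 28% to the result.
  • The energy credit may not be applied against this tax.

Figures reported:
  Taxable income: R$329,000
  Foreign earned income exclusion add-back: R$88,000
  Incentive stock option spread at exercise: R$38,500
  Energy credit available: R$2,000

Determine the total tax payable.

Book-profits minimum tax:
  Adjusted income: R$329,000 + R$88,000 + R$38,500 = R$455,500
  Exemption: R$50,000 − 20% × (R$455,500 − R$304,000) = R$50,000 − R$30,300 = R$19,700
  Base: R$455,500 − R$19,700 = R$435,800
  R$435,800 × 28% = R$122,024

Regular tax:
  R$110,000 × 14% = R$15,400
  R$219,000 × 28% = R$61,320
  → R$76,720
  Less energy credit R$2,000 → R$74,720

R$122,024 > R$74,720, so the book-profits minimum tax is the binding amount.

R$122,024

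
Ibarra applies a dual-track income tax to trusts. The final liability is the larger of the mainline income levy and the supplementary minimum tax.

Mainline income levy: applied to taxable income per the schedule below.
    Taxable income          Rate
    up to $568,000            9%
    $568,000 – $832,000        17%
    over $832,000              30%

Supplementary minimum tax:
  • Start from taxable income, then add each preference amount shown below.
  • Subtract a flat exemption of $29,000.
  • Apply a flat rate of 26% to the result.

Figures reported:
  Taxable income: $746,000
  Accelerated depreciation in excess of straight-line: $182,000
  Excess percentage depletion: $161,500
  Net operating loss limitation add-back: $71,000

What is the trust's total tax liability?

Supplementary minimum tax:
  Adjusted income: $746,000 + $182,000 + $161,500 + $71,000 = $1,160,500
  Less exemption $29,000 → base $1,131,500
  $1,131,500 × 26% = $294,190

Mainline income levy:
  $568,000 × 9% = $51,120
  $178,000 × 17% = $30,260
  → $81,380

$294,190 > $81,380, so the supplementary minimum tax is the binding amount.

$294,190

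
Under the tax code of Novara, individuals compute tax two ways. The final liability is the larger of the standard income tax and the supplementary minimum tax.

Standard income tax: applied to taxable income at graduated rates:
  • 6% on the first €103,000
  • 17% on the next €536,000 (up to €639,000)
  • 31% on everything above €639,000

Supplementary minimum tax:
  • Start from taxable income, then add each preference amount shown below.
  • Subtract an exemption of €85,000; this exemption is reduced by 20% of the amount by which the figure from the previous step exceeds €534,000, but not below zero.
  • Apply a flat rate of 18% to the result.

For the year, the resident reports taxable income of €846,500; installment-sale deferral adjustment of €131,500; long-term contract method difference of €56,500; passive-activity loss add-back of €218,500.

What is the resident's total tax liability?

Standard income tax:
  €103,000 × 6% = €6,180
  €536,000 × 17% = €91,120
  €207,500 × 31% = €64,325
  → €161,625

Supplementary minimum tax:
  Adjusted income: €846,500 + €131,500 + €56,500 + €218,500 = €1,253,000
  Exemption: 20% × (€1,253,000 − €534,000) = €143,800 ≥ €85,000, so the exemption is fully phased out
  Base: €1,253,000 − €0 = €1,253,000
  €1,253,000 × 18% = €225,540

€225,540 > €161,625, so the supplementary minimum tax is the binding amount.

€225,540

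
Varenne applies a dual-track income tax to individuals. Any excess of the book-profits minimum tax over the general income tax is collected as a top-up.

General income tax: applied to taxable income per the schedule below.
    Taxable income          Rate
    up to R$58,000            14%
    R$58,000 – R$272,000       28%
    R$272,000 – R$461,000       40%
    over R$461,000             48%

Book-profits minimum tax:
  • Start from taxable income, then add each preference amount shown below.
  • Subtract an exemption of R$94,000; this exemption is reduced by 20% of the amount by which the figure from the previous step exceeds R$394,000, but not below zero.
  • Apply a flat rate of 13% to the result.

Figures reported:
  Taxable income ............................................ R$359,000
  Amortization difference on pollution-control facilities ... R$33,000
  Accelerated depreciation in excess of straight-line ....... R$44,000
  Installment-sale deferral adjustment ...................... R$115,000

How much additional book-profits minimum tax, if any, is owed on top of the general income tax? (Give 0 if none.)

R$0

General income tax:
  R$58,000 × 14% = R$8,120
  R$214,000 × 28% = R$59,920
  R$87,000 × 40% = R$34,800
  → R$102,840

Book-profits minimum tax:
  Adjusted income: R$359,000 + R$33,000 + R$44,000 + R$115,000 = R$551,000
  Exemption: R$94,000 − 20% × (R$551,000 − R$394,000) = R$94,000 − R$31,400 = R$62,600
  Base: R$551,000 − R$62,600 = R$488,400
  R$488,400 × 13% = R$63,492

R$63,492 ≤ R$102,840, so no add-on is due.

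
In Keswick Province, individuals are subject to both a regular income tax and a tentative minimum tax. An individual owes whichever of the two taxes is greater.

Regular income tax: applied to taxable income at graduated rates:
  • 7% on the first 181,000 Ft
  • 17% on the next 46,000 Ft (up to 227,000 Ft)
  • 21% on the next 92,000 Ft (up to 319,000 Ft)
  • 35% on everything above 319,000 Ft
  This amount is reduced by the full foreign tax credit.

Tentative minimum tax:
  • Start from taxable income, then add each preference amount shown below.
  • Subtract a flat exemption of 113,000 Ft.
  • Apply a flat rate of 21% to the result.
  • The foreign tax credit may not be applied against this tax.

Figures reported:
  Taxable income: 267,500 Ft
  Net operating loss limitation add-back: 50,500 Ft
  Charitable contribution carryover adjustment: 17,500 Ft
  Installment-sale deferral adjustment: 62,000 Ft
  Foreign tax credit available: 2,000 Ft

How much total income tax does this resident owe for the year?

Tentative minimum tax:
  Adjusted income: 267,500 Ft + 50,500 Ft + 17,500 Ft + 62,000 Ft = 397,500 Ft
  Less exemption 113,000 Ft → base 284,500 Ft
  284,500 Ft × 21% = 59,745 Ft

Regular income tax:
  181,000 Ft × 7% = 12,670 Ft
  46,000 Ft × 17% = 7,820 Ft
  40,500 Ft × 21% = 8,505 Ft
  → 28,995 Ft
  Less foreign tax credit 2,000 Ft → 26,995 Ft

59,745 Ft > 26,995 Ft, so the tentative minimum tax is the binding amount.

59,745 Ft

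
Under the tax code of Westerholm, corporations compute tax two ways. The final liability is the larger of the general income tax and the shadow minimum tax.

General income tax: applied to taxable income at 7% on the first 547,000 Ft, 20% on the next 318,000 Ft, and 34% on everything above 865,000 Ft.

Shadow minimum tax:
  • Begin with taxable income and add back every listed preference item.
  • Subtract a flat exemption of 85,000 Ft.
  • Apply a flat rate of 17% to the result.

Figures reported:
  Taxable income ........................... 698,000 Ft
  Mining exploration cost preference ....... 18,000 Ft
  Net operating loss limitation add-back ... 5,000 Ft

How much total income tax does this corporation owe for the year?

108,120 Ft

General income tax:
  547,000 Ft × 7% = 38,290 Ft
  151,000 Ft × 20% = 30,200 Ft
  → 68,490 Ft

Shadow minimum tax:
  Adjusted income: 698,000 Ft + 18,000 Ft + 5,000 Ft = 721,000 Ft
  Less exemption 85,000 Ft → base 636,000 Ft
  636,000 Ft × 17% = 108,120 Ft

108,120 Ft > 68,490 Ft, so the shadow minimum tax is the binding amount.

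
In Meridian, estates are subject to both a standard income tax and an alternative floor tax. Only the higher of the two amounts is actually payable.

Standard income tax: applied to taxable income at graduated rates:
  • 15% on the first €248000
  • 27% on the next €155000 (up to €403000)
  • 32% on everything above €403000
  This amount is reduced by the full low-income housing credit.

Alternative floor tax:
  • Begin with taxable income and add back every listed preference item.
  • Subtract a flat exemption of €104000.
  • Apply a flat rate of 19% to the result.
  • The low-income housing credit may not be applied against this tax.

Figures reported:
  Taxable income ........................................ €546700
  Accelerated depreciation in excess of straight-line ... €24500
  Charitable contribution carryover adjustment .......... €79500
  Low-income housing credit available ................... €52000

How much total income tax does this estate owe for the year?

Standard income tax:
  €248000 × 15% = €37200
  €155000 × 27% = €41850
  €143700 × 32% = €45984
  → €125034
  Less low-income housing credit €52000 → €73034

Alternative floor tax:
  Adjusted income: €546700 + €24500 + €79500 = €650700
  Less exemption €104000 → base €546700
  €546700 × 19% = €103873

€103873 > €73034, so the alternative floor tax is the binding amount.

€103873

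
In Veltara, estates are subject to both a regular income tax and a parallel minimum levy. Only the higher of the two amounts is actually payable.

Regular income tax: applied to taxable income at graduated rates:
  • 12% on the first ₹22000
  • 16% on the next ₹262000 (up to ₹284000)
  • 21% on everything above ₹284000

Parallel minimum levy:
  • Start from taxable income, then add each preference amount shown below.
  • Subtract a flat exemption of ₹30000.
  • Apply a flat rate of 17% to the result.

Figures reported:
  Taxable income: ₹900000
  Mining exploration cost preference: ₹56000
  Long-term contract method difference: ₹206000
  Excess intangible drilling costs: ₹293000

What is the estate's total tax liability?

₹242250

Parallel minimum levy:
  Adjusted income: ₹900000 + ₹56000 + ₹206000 + ₹293000 = ₹1455000
  Less exemption ₹30000 → base ₹1425000
  ₹1425000 × 17% = ₹242250

Regular income tax:
  ₹22000 × 12% = ₹2640
  ₹262000 × 16% = ₹41920
  ₹616000 × 21% = ₹129360
  → ₹173920

₹242250 > ₹173920, so the parallel minimum levy is the binding amount.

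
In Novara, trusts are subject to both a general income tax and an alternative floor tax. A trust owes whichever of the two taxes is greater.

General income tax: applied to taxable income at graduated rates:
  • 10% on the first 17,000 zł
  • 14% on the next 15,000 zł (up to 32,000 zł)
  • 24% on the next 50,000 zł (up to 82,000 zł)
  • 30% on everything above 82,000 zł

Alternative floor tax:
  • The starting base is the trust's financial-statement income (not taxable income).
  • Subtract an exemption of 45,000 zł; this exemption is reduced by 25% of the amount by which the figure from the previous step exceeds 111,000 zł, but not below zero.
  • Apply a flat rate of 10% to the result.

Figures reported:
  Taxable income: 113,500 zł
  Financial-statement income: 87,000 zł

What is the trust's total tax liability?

25,250 zł

General income tax:
  17,000 zł × 10% = 1,700 zł
  15,000 zł × 14% = 2,100 zł
  50,000 zł × 24% = 12,000 zł
  31,500 zł × 30% = 9,450 zł
  → 25,250 zł

Alternative floor tax:
  Base (financial-statement income): 87,000 zł
  Exemption: 87,000 zł ≤ 111,000 zł, so full 45,000 zł applies
  Base: 87,000 zł − 45,000 zł = 42,000 zł
  42,000 zł × 10% = 4,200 zł

25,250 zł > 4,200 zł, so the general income tax governs.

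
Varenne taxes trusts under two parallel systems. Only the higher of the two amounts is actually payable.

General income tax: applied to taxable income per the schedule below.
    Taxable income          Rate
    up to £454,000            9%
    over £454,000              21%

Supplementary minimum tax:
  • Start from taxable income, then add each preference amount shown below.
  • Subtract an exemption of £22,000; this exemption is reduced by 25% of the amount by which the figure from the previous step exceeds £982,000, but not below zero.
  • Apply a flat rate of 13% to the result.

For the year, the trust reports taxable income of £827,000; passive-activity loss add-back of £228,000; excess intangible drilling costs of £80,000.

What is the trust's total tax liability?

£147,550

General income tax:
  £454,000 × 9% = £40,860
  £373,000 × 21% = £78,330
  → £119,190

Supplementary minimum tax:
  Adjusted income: £827,000 + £228,000 + £80,000 = £1,135,000
  Exemption: 25% × (£1,135,000 − £982,000) = £38,250 ≥ £22,000, so the exemption is fully phased out
  Base: £1,135,000 − £0 = £1,135,000
  £1,135,000 × 13% = £147,550

£147,550 > £119,190, so the supplementary minimum tax is the binding amount.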